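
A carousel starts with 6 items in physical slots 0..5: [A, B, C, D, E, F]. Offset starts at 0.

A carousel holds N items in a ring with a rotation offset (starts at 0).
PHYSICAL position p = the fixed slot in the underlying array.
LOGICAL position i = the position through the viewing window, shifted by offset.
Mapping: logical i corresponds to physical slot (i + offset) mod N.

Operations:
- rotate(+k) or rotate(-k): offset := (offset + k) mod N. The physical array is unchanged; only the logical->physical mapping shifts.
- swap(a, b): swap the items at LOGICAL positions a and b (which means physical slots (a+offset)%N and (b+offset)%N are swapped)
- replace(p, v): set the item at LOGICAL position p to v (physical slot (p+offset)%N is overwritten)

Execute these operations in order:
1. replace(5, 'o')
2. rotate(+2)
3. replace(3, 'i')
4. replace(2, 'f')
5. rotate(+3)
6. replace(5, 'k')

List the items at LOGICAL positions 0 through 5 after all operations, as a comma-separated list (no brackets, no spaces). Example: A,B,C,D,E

After op 1 (replace(5, 'o')): offset=0, physical=[A,B,C,D,E,o], logical=[A,B,C,D,E,o]
After op 2 (rotate(+2)): offset=2, physical=[A,B,C,D,E,o], logical=[C,D,E,o,A,B]
After op 3 (replace(3, 'i')): offset=2, physical=[A,B,C,D,E,i], logical=[C,D,E,i,A,B]
After op 4 (replace(2, 'f')): offset=2, physical=[A,B,C,D,f,i], logical=[C,D,f,i,A,B]
After op 5 (rotate(+3)): offset=5, physical=[A,B,C,D,f,i], logical=[i,A,B,C,D,f]
After op 6 (replace(5, 'k')): offset=5, physical=[A,B,C,D,k,i], logical=[i,A,B,C,D,k]

Answer: i,A,B,C,D,k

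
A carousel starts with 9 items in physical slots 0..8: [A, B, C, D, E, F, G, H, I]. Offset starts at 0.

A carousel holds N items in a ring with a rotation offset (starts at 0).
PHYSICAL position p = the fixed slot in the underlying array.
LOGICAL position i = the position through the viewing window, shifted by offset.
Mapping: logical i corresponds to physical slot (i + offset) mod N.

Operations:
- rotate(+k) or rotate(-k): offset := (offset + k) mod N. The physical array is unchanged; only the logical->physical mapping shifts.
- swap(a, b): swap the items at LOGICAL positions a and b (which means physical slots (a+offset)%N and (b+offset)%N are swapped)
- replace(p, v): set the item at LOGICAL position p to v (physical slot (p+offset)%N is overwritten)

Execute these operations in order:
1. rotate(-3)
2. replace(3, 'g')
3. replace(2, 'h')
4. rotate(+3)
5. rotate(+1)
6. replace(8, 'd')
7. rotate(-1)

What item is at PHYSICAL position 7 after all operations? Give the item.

Answer: H

Derivation:
After op 1 (rotate(-3)): offset=6, physical=[A,B,C,D,E,F,G,H,I], logical=[G,H,I,A,B,C,D,E,F]
After op 2 (replace(3, 'g')): offset=6, physical=[g,B,C,D,E,F,G,H,I], logical=[G,H,I,g,B,C,D,E,F]
After op 3 (replace(2, 'h')): offset=6, physical=[g,B,C,D,E,F,G,H,h], logical=[G,H,h,g,B,C,D,E,F]
After op 4 (rotate(+3)): offset=0, physical=[g,B,C,D,E,F,G,H,h], logical=[g,B,C,D,E,F,G,H,h]
After op 5 (rotate(+1)): offset=1, physical=[g,B,C,D,E,F,G,H,h], logical=[B,C,D,E,F,G,H,h,g]
After op 6 (replace(8, 'd')): offset=1, physical=[d,B,C,D,E,F,G,H,h], logical=[B,C,D,E,F,G,H,h,d]
After op 7 (rotate(-1)): offset=0, physical=[d,B,C,D,E,F,G,H,h], logical=[d,B,C,D,E,F,G,H,h]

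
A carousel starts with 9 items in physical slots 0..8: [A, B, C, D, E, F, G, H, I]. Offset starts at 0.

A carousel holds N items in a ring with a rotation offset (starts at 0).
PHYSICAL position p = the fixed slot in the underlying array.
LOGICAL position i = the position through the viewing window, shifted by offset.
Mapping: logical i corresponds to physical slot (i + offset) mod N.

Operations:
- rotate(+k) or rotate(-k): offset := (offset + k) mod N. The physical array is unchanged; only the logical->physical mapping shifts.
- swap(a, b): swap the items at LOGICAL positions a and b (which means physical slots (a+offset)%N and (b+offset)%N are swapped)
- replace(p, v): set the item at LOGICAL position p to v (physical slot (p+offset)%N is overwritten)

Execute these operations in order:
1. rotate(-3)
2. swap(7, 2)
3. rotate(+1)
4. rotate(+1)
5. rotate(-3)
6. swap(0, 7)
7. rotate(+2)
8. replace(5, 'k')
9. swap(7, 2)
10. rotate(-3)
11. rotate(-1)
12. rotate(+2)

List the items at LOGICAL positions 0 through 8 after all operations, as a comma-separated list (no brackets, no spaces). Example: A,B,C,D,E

After op 1 (rotate(-3)): offset=6, physical=[A,B,C,D,E,F,G,H,I], logical=[G,H,I,A,B,C,D,E,F]
After op 2 (swap(7, 2)): offset=6, physical=[A,B,C,D,I,F,G,H,E], logical=[G,H,E,A,B,C,D,I,F]
After op 3 (rotate(+1)): offset=7, physical=[A,B,C,D,I,F,G,H,E], logical=[H,E,A,B,C,D,I,F,G]
After op 4 (rotate(+1)): offset=8, physical=[A,B,C,D,I,F,G,H,E], logical=[E,A,B,C,D,I,F,G,H]
After op 5 (rotate(-3)): offset=5, physical=[A,B,C,D,I,F,G,H,E], logical=[F,G,H,E,A,B,C,D,I]
After op 6 (swap(0, 7)): offset=5, physical=[A,B,C,F,I,D,G,H,E], logical=[D,G,H,E,A,B,C,F,I]
After op 7 (rotate(+2)): offset=7, physical=[A,B,C,F,I,D,G,H,E], logical=[H,E,A,B,C,F,I,D,G]
After op 8 (replace(5, 'k')): offset=7, physical=[A,B,C,k,I,D,G,H,E], logical=[H,E,A,B,C,k,I,D,G]
After op 9 (swap(7, 2)): offset=7, physical=[D,B,C,k,I,A,G,H,E], logical=[H,E,D,B,C,k,I,A,G]
After op 10 (rotate(-3)): offset=4, physical=[D,B,C,k,I,A,G,H,E], logical=[I,A,G,H,E,D,B,C,k]
After op 11 (rotate(-1)): offset=3, physical=[D,B,C,k,I,A,G,H,E], logical=[k,I,A,G,H,E,D,B,C]
After op 12 (rotate(+2)): offset=5, physical=[D,B,C,k,I,A,G,H,E], logical=[A,G,H,E,D,B,C,k,I]

Answer: A,G,H,E,D,B,C,k,I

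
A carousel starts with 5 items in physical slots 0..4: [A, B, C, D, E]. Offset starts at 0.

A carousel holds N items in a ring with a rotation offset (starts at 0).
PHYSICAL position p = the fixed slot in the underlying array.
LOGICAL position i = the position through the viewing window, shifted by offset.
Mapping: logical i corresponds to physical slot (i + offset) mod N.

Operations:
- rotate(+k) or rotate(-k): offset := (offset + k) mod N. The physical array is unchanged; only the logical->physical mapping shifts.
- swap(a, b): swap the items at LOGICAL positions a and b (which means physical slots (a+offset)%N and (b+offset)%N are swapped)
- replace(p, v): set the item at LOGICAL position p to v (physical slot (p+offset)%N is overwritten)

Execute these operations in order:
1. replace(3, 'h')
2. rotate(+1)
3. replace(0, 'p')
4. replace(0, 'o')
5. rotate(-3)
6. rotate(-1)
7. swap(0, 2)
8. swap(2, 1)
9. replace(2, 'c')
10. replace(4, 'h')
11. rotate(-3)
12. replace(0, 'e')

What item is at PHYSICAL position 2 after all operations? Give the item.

After op 1 (replace(3, 'h')): offset=0, physical=[A,B,C,h,E], logical=[A,B,C,h,E]
After op 2 (rotate(+1)): offset=1, physical=[A,B,C,h,E], logical=[B,C,h,E,A]
After op 3 (replace(0, 'p')): offset=1, physical=[A,p,C,h,E], logical=[p,C,h,E,A]
After op 4 (replace(0, 'o')): offset=1, physical=[A,o,C,h,E], logical=[o,C,h,E,A]
After op 5 (rotate(-3)): offset=3, physical=[A,o,C,h,E], logical=[h,E,A,o,C]
After op 6 (rotate(-1)): offset=2, physical=[A,o,C,h,E], logical=[C,h,E,A,o]
After op 7 (swap(0, 2)): offset=2, physical=[A,o,E,h,C], logical=[E,h,C,A,o]
After op 8 (swap(2, 1)): offset=2, physical=[A,o,E,C,h], logical=[E,C,h,A,o]
After op 9 (replace(2, 'c')): offset=2, physical=[A,o,E,C,c], logical=[E,C,c,A,o]
After op 10 (replace(4, 'h')): offset=2, physical=[A,h,E,C,c], logical=[E,C,c,A,h]
After op 11 (rotate(-3)): offset=4, physical=[A,h,E,C,c], logical=[c,A,h,E,C]
After op 12 (replace(0, 'e')): offset=4, physical=[A,h,E,C,e], logical=[e,A,h,E,C]

Answer: E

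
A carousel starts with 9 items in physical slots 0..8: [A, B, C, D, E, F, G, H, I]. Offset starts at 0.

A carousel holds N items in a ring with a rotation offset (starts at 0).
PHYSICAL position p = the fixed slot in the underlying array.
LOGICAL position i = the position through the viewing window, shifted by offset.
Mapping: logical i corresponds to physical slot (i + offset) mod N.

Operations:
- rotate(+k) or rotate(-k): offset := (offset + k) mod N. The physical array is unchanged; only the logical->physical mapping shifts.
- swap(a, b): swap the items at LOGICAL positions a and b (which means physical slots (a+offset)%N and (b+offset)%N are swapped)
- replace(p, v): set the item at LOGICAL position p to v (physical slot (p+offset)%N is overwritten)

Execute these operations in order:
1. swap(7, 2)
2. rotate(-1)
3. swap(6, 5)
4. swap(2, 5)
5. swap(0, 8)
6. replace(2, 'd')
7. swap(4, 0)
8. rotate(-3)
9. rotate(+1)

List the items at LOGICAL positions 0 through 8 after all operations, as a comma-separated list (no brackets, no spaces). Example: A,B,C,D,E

Answer: G,I,D,A,d,H,C,B,E

Derivation:
After op 1 (swap(7, 2)): offset=0, physical=[A,B,H,D,E,F,G,C,I], logical=[A,B,H,D,E,F,G,C,I]
After op 2 (rotate(-1)): offset=8, physical=[A,B,H,D,E,F,G,C,I], logical=[I,A,B,H,D,E,F,G,C]
After op 3 (swap(6, 5)): offset=8, physical=[A,B,H,D,F,E,G,C,I], logical=[I,A,B,H,D,F,E,G,C]
After op 4 (swap(2, 5)): offset=8, physical=[A,F,H,D,B,E,G,C,I], logical=[I,A,F,H,D,B,E,G,C]
After op 5 (swap(0, 8)): offset=8, physical=[A,F,H,D,B,E,G,I,C], logical=[C,A,F,H,D,B,E,G,I]
After op 6 (replace(2, 'd')): offset=8, physical=[A,d,H,D,B,E,G,I,C], logical=[C,A,d,H,D,B,E,G,I]
After op 7 (swap(4, 0)): offset=8, physical=[A,d,H,C,B,E,G,I,D], logical=[D,A,d,H,C,B,E,G,I]
After op 8 (rotate(-3)): offset=5, physical=[A,d,H,C,B,E,G,I,D], logical=[E,G,I,D,A,d,H,C,B]
After op 9 (rotate(+1)): offset=6, physical=[A,d,H,C,B,E,G,I,D], logical=[G,I,D,A,d,H,C,B,E]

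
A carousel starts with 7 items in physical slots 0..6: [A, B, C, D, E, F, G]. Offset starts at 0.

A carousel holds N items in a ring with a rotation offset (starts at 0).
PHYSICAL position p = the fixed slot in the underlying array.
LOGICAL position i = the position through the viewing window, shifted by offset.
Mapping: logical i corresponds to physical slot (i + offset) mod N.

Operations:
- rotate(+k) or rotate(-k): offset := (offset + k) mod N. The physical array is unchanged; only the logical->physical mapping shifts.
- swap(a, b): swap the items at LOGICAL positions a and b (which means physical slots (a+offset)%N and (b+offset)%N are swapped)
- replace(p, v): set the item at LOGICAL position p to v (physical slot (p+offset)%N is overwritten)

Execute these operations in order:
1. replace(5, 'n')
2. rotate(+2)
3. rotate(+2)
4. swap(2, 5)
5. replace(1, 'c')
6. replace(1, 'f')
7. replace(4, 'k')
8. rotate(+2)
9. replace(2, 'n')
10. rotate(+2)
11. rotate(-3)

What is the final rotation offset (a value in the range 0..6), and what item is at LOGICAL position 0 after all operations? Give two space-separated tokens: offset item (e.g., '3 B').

After op 1 (replace(5, 'n')): offset=0, physical=[A,B,C,D,E,n,G], logical=[A,B,C,D,E,n,G]
After op 2 (rotate(+2)): offset=2, physical=[A,B,C,D,E,n,G], logical=[C,D,E,n,G,A,B]
After op 3 (rotate(+2)): offset=4, physical=[A,B,C,D,E,n,G], logical=[E,n,G,A,B,C,D]
After op 4 (swap(2, 5)): offset=4, physical=[A,B,G,D,E,n,C], logical=[E,n,C,A,B,G,D]
After op 5 (replace(1, 'c')): offset=4, physical=[A,B,G,D,E,c,C], logical=[E,c,C,A,B,G,D]
After op 6 (replace(1, 'f')): offset=4, physical=[A,B,G,D,E,f,C], logical=[E,f,C,A,B,G,D]
After op 7 (replace(4, 'k')): offset=4, physical=[A,k,G,D,E,f,C], logical=[E,f,C,A,k,G,D]
After op 8 (rotate(+2)): offset=6, physical=[A,k,G,D,E,f,C], logical=[C,A,k,G,D,E,f]
After op 9 (replace(2, 'n')): offset=6, physical=[A,n,G,D,E,f,C], logical=[C,A,n,G,D,E,f]
After op 10 (rotate(+2)): offset=1, physical=[A,n,G,D,E,f,C], logical=[n,G,D,E,f,C,A]
After op 11 (rotate(-3)): offset=5, physical=[A,n,G,D,E,f,C], logical=[f,C,A,n,G,D,E]

Answer: 5 f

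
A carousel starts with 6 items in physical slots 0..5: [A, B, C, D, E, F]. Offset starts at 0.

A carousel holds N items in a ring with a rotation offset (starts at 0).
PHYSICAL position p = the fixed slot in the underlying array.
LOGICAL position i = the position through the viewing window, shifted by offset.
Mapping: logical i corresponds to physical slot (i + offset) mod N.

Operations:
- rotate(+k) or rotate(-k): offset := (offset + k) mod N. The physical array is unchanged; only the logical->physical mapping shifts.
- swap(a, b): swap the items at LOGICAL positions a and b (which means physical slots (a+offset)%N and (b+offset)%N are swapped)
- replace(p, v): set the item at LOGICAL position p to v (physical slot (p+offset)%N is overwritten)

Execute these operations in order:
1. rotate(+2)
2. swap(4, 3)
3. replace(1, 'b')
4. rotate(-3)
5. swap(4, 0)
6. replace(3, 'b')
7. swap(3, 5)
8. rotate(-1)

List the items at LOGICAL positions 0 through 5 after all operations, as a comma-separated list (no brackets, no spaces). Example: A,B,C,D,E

Answer: b,b,F,B,E,A

Derivation:
After op 1 (rotate(+2)): offset=2, physical=[A,B,C,D,E,F], logical=[C,D,E,F,A,B]
After op 2 (swap(4, 3)): offset=2, physical=[F,B,C,D,E,A], logical=[C,D,E,A,F,B]
After op 3 (replace(1, 'b')): offset=2, physical=[F,B,C,b,E,A], logical=[C,b,E,A,F,B]
After op 4 (rotate(-3)): offset=5, physical=[F,B,C,b,E,A], logical=[A,F,B,C,b,E]
After op 5 (swap(4, 0)): offset=5, physical=[F,B,C,A,E,b], logical=[b,F,B,C,A,E]
After op 6 (replace(3, 'b')): offset=5, physical=[F,B,b,A,E,b], logical=[b,F,B,b,A,E]
After op 7 (swap(3, 5)): offset=5, physical=[F,B,E,A,b,b], logical=[b,F,B,E,A,b]
After op 8 (rotate(-1)): offset=4, physical=[F,B,E,A,b,b], logical=[b,b,F,B,E,A]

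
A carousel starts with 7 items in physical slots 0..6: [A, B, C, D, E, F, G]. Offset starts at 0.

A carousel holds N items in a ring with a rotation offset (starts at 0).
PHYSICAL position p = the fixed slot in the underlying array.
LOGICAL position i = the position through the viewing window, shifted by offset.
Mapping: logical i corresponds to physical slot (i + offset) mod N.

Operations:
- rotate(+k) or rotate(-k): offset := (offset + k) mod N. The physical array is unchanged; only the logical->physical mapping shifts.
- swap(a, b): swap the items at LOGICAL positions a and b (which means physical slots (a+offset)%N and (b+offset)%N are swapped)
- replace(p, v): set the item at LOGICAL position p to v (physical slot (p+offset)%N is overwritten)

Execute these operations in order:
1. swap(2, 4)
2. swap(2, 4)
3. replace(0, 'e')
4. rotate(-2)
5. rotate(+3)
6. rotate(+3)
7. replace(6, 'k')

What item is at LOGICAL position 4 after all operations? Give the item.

After op 1 (swap(2, 4)): offset=0, physical=[A,B,E,D,C,F,G], logical=[A,B,E,D,C,F,G]
After op 2 (swap(2, 4)): offset=0, physical=[A,B,C,D,E,F,G], logical=[A,B,C,D,E,F,G]
After op 3 (replace(0, 'e')): offset=0, physical=[e,B,C,D,E,F,G], logical=[e,B,C,D,E,F,G]
After op 4 (rotate(-2)): offset=5, physical=[e,B,C,D,E,F,G], logical=[F,G,e,B,C,D,E]
After op 5 (rotate(+3)): offset=1, physical=[e,B,C,D,E,F,G], logical=[B,C,D,E,F,G,e]
After op 6 (rotate(+3)): offset=4, physical=[e,B,C,D,E,F,G], logical=[E,F,G,e,B,C,D]
After op 7 (replace(6, 'k')): offset=4, physical=[e,B,C,k,E,F,G], logical=[E,F,G,e,B,C,k]

Answer: B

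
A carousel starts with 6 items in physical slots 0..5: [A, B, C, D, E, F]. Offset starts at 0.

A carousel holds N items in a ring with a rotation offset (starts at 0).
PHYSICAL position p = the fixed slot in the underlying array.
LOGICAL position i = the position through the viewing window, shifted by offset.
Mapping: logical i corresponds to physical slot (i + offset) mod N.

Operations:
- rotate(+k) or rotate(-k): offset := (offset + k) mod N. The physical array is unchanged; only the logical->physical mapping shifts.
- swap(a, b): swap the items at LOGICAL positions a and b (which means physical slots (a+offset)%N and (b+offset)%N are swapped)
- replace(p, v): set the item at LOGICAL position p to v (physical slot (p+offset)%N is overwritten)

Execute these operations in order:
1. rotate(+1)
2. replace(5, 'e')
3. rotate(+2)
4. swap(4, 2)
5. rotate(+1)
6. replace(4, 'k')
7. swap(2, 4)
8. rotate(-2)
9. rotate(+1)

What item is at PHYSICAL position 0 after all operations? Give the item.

After op 1 (rotate(+1)): offset=1, physical=[A,B,C,D,E,F], logical=[B,C,D,E,F,A]
After op 2 (replace(5, 'e')): offset=1, physical=[e,B,C,D,E,F], logical=[B,C,D,E,F,e]
After op 3 (rotate(+2)): offset=3, physical=[e,B,C,D,E,F], logical=[D,E,F,e,B,C]
After op 4 (swap(4, 2)): offset=3, physical=[e,F,C,D,E,B], logical=[D,E,B,e,F,C]
After op 5 (rotate(+1)): offset=4, physical=[e,F,C,D,E,B], logical=[E,B,e,F,C,D]
After op 6 (replace(4, 'k')): offset=4, physical=[e,F,k,D,E,B], logical=[E,B,e,F,k,D]
After op 7 (swap(2, 4)): offset=4, physical=[k,F,e,D,E,B], logical=[E,B,k,F,e,D]
After op 8 (rotate(-2)): offset=2, physical=[k,F,e,D,E,B], logical=[e,D,E,B,k,F]
After op 9 (rotate(+1)): offset=3, physical=[k,F,e,D,E,B], logical=[D,E,B,k,F,e]

Answer: k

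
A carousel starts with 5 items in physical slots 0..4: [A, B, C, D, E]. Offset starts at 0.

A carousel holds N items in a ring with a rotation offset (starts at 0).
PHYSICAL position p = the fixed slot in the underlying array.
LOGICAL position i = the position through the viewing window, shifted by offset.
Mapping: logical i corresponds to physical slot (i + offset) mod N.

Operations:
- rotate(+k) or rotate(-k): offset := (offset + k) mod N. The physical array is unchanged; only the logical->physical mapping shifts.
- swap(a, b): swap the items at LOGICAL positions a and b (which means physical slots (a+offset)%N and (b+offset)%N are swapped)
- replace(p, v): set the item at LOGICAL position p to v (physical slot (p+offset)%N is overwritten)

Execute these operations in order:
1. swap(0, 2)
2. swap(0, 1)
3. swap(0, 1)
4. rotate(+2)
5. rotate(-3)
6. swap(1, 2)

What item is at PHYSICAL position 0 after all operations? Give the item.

After op 1 (swap(0, 2)): offset=0, physical=[C,B,A,D,E], logical=[C,B,A,D,E]
After op 2 (swap(0, 1)): offset=0, physical=[B,C,A,D,E], logical=[B,C,A,D,E]
After op 3 (swap(0, 1)): offset=0, physical=[C,B,A,D,E], logical=[C,B,A,D,E]
After op 4 (rotate(+2)): offset=2, physical=[C,B,A,D,E], logical=[A,D,E,C,B]
After op 5 (rotate(-3)): offset=4, physical=[C,B,A,D,E], logical=[E,C,B,A,D]
After op 6 (swap(1, 2)): offset=4, physical=[B,C,A,D,E], logical=[E,B,C,A,D]

Answer: B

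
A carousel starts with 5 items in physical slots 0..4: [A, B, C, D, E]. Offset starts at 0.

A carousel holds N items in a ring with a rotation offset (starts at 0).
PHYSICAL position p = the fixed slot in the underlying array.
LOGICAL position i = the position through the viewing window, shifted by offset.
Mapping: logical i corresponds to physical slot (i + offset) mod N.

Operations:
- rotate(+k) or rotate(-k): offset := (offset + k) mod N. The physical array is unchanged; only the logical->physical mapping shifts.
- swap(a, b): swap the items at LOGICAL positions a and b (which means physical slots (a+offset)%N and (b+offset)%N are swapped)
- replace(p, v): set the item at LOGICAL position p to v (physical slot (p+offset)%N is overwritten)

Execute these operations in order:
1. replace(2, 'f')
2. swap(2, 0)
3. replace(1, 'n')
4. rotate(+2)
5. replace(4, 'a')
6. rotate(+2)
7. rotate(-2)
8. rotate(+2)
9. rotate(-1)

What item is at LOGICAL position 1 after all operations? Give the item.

After op 1 (replace(2, 'f')): offset=0, physical=[A,B,f,D,E], logical=[A,B,f,D,E]
After op 2 (swap(2, 0)): offset=0, physical=[f,B,A,D,E], logical=[f,B,A,D,E]
After op 3 (replace(1, 'n')): offset=0, physical=[f,n,A,D,E], logical=[f,n,A,D,E]
After op 4 (rotate(+2)): offset=2, physical=[f,n,A,D,E], logical=[A,D,E,f,n]
After op 5 (replace(4, 'a')): offset=2, physical=[f,a,A,D,E], logical=[A,D,E,f,a]
After op 6 (rotate(+2)): offset=4, physical=[f,a,A,D,E], logical=[E,f,a,A,D]
After op 7 (rotate(-2)): offset=2, physical=[f,a,A,D,E], logical=[A,D,E,f,a]
After op 8 (rotate(+2)): offset=4, physical=[f,a,A,D,E], logical=[E,f,a,A,D]
After op 9 (rotate(-1)): offset=3, physical=[f,a,A,D,E], logical=[D,E,f,a,A]

Answer: E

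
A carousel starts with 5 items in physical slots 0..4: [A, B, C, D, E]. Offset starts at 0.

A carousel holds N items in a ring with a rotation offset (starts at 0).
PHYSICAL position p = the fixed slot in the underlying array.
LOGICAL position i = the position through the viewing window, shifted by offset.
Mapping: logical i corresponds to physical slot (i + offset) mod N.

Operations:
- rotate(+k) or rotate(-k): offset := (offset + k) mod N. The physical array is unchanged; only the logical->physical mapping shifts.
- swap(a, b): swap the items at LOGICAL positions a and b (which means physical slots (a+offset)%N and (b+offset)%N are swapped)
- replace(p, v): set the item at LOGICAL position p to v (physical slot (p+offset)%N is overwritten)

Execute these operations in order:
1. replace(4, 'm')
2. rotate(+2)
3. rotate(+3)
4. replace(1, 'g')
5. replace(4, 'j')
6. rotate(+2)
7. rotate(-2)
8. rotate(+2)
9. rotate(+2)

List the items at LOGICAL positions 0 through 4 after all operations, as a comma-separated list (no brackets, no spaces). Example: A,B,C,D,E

After op 1 (replace(4, 'm')): offset=0, physical=[A,B,C,D,m], logical=[A,B,C,D,m]
After op 2 (rotate(+2)): offset=2, physical=[A,B,C,D,m], logical=[C,D,m,A,B]
After op 3 (rotate(+3)): offset=0, physical=[A,B,C,D,m], logical=[A,B,C,D,m]
After op 4 (replace(1, 'g')): offset=0, physical=[A,g,C,D,m], logical=[A,g,C,D,m]
After op 5 (replace(4, 'j')): offset=0, physical=[A,g,C,D,j], logical=[A,g,C,D,j]
After op 6 (rotate(+2)): offset=2, physical=[A,g,C,D,j], logical=[C,D,j,A,g]
After op 7 (rotate(-2)): offset=0, physical=[A,g,C,D,j], logical=[A,g,C,D,j]
After op 8 (rotate(+2)): offset=2, physical=[A,g,C,D,j], logical=[C,D,j,A,g]
After op 9 (rotate(+2)): offset=4, physical=[A,g,C,D,j], logical=[j,A,g,C,D]

Answer: j,A,g,C,D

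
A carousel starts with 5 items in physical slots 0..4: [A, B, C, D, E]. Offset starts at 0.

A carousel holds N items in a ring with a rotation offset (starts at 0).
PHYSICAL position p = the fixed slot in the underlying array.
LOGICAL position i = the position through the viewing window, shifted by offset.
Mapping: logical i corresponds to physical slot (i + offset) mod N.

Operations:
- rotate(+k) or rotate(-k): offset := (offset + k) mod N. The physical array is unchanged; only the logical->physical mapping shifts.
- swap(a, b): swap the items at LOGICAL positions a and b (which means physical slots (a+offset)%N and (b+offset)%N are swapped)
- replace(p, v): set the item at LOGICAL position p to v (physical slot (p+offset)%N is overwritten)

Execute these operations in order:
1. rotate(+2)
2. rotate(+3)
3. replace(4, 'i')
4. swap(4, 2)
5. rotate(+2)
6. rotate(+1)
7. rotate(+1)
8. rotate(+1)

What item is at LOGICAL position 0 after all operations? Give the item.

After op 1 (rotate(+2)): offset=2, physical=[A,B,C,D,E], logical=[C,D,E,A,B]
After op 2 (rotate(+3)): offset=0, physical=[A,B,C,D,E], logical=[A,B,C,D,E]
After op 3 (replace(4, 'i')): offset=0, physical=[A,B,C,D,i], logical=[A,B,C,D,i]
After op 4 (swap(4, 2)): offset=0, physical=[A,B,i,D,C], logical=[A,B,i,D,C]
After op 5 (rotate(+2)): offset=2, physical=[A,B,i,D,C], logical=[i,D,C,A,B]
After op 6 (rotate(+1)): offset=3, physical=[A,B,i,D,C], logical=[D,C,A,B,i]
After op 7 (rotate(+1)): offset=4, physical=[A,B,i,D,C], logical=[C,A,B,i,D]
After op 8 (rotate(+1)): offset=0, physical=[A,B,i,D,C], logical=[A,B,i,D,C]

Answer: A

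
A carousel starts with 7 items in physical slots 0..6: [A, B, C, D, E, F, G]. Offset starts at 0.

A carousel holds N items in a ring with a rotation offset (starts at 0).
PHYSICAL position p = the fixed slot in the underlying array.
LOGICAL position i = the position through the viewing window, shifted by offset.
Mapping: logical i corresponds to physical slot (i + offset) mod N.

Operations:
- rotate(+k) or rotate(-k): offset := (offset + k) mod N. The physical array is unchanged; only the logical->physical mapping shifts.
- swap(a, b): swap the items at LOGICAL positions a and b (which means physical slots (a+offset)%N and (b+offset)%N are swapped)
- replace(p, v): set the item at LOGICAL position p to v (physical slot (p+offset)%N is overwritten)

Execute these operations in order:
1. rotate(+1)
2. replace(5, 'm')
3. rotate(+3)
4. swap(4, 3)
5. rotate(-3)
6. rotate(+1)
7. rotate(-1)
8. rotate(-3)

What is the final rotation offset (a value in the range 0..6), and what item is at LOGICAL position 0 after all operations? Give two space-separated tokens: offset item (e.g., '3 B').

Answer: 5 F

Derivation:
After op 1 (rotate(+1)): offset=1, physical=[A,B,C,D,E,F,G], logical=[B,C,D,E,F,G,A]
After op 2 (replace(5, 'm')): offset=1, physical=[A,B,C,D,E,F,m], logical=[B,C,D,E,F,m,A]
After op 3 (rotate(+3)): offset=4, physical=[A,B,C,D,E,F,m], logical=[E,F,m,A,B,C,D]
After op 4 (swap(4, 3)): offset=4, physical=[B,A,C,D,E,F,m], logical=[E,F,m,B,A,C,D]
After op 5 (rotate(-3)): offset=1, physical=[B,A,C,D,E,F,m], logical=[A,C,D,E,F,m,B]
After op 6 (rotate(+1)): offset=2, physical=[B,A,C,D,E,F,m], logical=[C,D,E,F,m,B,A]
After op 7 (rotate(-1)): offset=1, physical=[B,A,C,D,E,F,m], logical=[A,C,D,E,F,m,B]
After op 8 (rotate(-3)): offset=5, physical=[B,A,C,D,E,F,m], logical=[F,m,B,A,C,D,E]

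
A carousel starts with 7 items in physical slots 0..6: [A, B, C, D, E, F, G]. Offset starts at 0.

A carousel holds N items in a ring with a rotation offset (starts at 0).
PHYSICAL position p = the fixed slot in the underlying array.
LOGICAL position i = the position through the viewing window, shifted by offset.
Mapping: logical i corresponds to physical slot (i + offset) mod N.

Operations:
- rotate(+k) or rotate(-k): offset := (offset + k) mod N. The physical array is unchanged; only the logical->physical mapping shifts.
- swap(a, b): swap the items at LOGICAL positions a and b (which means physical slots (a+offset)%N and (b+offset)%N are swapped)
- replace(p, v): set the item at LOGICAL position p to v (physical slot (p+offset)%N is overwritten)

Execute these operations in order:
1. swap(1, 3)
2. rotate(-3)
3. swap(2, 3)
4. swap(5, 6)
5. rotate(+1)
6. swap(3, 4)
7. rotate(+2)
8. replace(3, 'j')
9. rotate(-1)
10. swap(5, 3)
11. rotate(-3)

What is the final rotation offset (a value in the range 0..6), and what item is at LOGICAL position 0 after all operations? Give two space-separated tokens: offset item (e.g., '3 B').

Answer: 3 j

Derivation:
After op 1 (swap(1, 3)): offset=0, physical=[A,D,C,B,E,F,G], logical=[A,D,C,B,E,F,G]
After op 2 (rotate(-3)): offset=4, physical=[A,D,C,B,E,F,G], logical=[E,F,G,A,D,C,B]
After op 3 (swap(2, 3)): offset=4, physical=[G,D,C,B,E,F,A], logical=[E,F,A,G,D,C,B]
After op 4 (swap(5, 6)): offset=4, physical=[G,D,B,C,E,F,A], logical=[E,F,A,G,D,B,C]
After op 5 (rotate(+1)): offset=5, physical=[G,D,B,C,E,F,A], logical=[F,A,G,D,B,C,E]
After op 6 (swap(3, 4)): offset=5, physical=[G,B,D,C,E,F,A], logical=[F,A,G,B,D,C,E]
After op 7 (rotate(+2)): offset=0, physical=[G,B,D,C,E,F,A], logical=[G,B,D,C,E,F,A]
After op 8 (replace(3, 'j')): offset=0, physical=[G,B,D,j,E,F,A], logical=[G,B,D,j,E,F,A]
After op 9 (rotate(-1)): offset=6, physical=[G,B,D,j,E,F,A], logical=[A,G,B,D,j,E,F]
After op 10 (swap(5, 3)): offset=6, physical=[G,B,E,j,D,F,A], logical=[A,G,B,E,j,D,F]
After op 11 (rotate(-3)): offset=3, physical=[G,B,E,j,D,F,A], logical=[j,D,F,A,G,B,E]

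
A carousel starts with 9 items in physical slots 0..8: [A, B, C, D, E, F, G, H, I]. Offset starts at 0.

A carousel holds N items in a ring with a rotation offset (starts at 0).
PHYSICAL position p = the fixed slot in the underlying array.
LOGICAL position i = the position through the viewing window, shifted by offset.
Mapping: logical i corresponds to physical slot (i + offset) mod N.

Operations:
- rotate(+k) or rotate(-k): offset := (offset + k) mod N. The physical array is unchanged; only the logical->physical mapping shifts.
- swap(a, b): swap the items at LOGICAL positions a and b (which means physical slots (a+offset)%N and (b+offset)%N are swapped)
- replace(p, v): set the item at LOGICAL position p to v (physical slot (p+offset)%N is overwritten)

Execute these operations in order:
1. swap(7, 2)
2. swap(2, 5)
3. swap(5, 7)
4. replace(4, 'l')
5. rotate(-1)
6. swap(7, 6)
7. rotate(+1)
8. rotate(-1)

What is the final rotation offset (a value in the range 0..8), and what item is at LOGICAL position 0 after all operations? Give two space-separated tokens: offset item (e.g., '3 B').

After op 1 (swap(7, 2)): offset=0, physical=[A,B,H,D,E,F,G,C,I], logical=[A,B,H,D,E,F,G,C,I]
After op 2 (swap(2, 5)): offset=0, physical=[A,B,F,D,E,H,G,C,I], logical=[A,B,F,D,E,H,G,C,I]
After op 3 (swap(5, 7)): offset=0, physical=[A,B,F,D,E,C,G,H,I], logical=[A,B,F,D,E,C,G,H,I]
After op 4 (replace(4, 'l')): offset=0, physical=[A,B,F,D,l,C,G,H,I], logical=[A,B,F,D,l,C,G,H,I]
After op 5 (rotate(-1)): offset=8, physical=[A,B,F,D,l,C,G,H,I], logical=[I,A,B,F,D,l,C,G,H]
After op 6 (swap(7, 6)): offset=8, physical=[A,B,F,D,l,G,C,H,I], logical=[I,A,B,F,D,l,G,C,H]
After op 7 (rotate(+1)): offset=0, physical=[A,B,F,D,l,G,C,H,I], logical=[A,B,F,D,l,G,C,H,I]
After op 8 (rotate(-1)): offset=8, physical=[A,B,F,D,l,G,C,H,I], logical=[I,A,B,F,D,l,G,C,H]

Answer: 8 I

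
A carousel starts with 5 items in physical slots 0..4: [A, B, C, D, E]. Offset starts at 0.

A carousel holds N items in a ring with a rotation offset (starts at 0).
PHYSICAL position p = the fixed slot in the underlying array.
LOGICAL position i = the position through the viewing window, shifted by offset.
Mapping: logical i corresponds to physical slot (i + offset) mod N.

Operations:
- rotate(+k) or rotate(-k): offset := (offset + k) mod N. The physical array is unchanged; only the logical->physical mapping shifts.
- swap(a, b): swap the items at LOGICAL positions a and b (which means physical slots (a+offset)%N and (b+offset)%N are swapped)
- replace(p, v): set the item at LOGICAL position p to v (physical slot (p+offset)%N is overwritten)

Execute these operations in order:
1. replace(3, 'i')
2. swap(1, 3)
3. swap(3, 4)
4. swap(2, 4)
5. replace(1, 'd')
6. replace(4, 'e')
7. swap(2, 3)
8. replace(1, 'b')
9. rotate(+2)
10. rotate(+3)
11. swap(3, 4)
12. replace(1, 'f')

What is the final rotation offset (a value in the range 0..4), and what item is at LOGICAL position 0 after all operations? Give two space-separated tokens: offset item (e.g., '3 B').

Answer: 0 A

Derivation:
After op 1 (replace(3, 'i')): offset=0, physical=[A,B,C,i,E], logical=[A,B,C,i,E]
After op 2 (swap(1, 3)): offset=0, physical=[A,i,C,B,E], logical=[A,i,C,B,E]
After op 3 (swap(3, 4)): offset=0, physical=[A,i,C,E,B], logical=[A,i,C,E,B]
After op 4 (swap(2, 4)): offset=0, physical=[A,i,B,E,C], logical=[A,i,B,E,C]
After op 5 (replace(1, 'd')): offset=0, physical=[A,d,B,E,C], logical=[A,d,B,E,C]
After op 6 (replace(4, 'e')): offset=0, physical=[A,d,B,E,e], logical=[A,d,B,E,e]
After op 7 (swap(2, 3)): offset=0, physical=[A,d,E,B,e], logical=[A,d,E,B,e]
After op 8 (replace(1, 'b')): offset=0, physical=[A,b,E,B,e], logical=[A,b,E,B,e]
After op 9 (rotate(+2)): offset=2, physical=[A,b,E,B,e], logical=[E,B,e,A,b]
After op 10 (rotate(+3)): offset=0, physical=[A,b,E,B,e], logical=[A,b,E,B,e]
After op 11 (swap(3, 4)): offset=0, physical=[A,b,E,e,B], logical=[A,b,E,e,B]
After op 12 (replace(1, 'f')): offset=0, physical=[A,f,E,e,B], logical=[A,f,E,e,B]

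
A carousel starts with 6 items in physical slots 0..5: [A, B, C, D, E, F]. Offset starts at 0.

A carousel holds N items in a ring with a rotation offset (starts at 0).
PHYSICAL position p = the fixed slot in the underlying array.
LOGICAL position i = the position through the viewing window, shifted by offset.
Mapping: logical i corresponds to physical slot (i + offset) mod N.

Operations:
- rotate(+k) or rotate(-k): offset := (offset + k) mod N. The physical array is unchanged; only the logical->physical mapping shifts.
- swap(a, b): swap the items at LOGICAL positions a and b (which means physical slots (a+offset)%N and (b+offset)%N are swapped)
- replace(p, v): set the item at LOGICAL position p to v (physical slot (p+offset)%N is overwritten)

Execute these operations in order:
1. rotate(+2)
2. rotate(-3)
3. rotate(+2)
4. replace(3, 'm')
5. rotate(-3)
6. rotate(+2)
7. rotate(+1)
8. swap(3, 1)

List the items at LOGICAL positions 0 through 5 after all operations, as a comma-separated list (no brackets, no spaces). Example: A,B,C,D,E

After op 1 (rotate(+2)): offset=2, physical=[A,B,C,D,E,F], logical=[C,D,E,F,A,B]
After op 2 (rotate(-3)): offset=5, physical=[A,B,C,D,E,F], logical=[F,A,B,C,D,E]
After op 3 (rotate(+2)): offset=1, physical=[A,B,C,D,E,F], logical=[B,C,D,E,F,A]
After op 4 (replace(3, 'm')): offset=1, physical=[A,B,C,D,m,F], logical=[B,C,D,m,F,A]
After op 5 (rotate(-3)): offset=4, physical=[A,B,C,D,m,F], logical=[m,F,A,B,C,D]
After op 6 (rotate(+2)): offset=0, physical=[A,B,C,D,m,F], logical=[A,B,C,D,m,F]
After op 7 (rotate(+1)): offset=1, physical=[A,B,C,D,m,F], logical=[B,C,D,m,F,A]
After op 8 (swap(3, 1)): offset=1, physical=[A,B,m,D,C,F], logical=[B,m,D,C,F,A]

Answer: B,m,D,C,F,A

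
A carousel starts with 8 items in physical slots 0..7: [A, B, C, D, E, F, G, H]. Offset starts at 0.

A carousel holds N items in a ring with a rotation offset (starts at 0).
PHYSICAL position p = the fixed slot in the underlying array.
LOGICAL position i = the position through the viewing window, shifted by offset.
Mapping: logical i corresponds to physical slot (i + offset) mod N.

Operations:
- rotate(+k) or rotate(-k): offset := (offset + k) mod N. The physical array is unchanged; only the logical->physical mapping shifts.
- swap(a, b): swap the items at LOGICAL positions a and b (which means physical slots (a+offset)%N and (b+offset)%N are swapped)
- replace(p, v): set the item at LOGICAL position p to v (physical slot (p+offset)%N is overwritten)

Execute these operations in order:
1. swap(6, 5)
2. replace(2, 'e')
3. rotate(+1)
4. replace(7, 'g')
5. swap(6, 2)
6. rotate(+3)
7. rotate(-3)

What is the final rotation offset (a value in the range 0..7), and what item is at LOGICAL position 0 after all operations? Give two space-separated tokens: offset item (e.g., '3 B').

Answer: 1 B

Derivation:
After op 1 (swap(6, 5)): offset=0, physical=[A,B,C,D,E,G,F,H], logical=[A,B,C,D,E,G,F,H]
After op 2 (replace(2, 'e')): offset=0, physical=[A,B,e,D,E,G,F,H], logical=[A,B,e,D,E,G,F,H]
After op 3 (rotate(+1)): offset=1, physical=[A,B,e,D,E,G,F,H], logical=[B,e,D,E,G,F,H,A]
After op 4 (replace(7, 'g')): offset=1, physical=[g,B,e,D,E,G,F,H], logical=[B,e,D,E,G,F,H,g]
After op 5 (swap(6, 2)): offset=1, physical=[g,B,e,H,E,G,F,D], logical=[B,e,H,E,G,F,D,g]
After op 6 (rotate(+3)): offset=4, physical=[g,B,e,H,E,G,F,D], logical=[E,G,F,D,g,B,e,H]
After op 7 (rotate(-3)): offset=1, physical=[g,B,e,H,E,G,F,D], logical=[B,e,H,E,G,F,D,g]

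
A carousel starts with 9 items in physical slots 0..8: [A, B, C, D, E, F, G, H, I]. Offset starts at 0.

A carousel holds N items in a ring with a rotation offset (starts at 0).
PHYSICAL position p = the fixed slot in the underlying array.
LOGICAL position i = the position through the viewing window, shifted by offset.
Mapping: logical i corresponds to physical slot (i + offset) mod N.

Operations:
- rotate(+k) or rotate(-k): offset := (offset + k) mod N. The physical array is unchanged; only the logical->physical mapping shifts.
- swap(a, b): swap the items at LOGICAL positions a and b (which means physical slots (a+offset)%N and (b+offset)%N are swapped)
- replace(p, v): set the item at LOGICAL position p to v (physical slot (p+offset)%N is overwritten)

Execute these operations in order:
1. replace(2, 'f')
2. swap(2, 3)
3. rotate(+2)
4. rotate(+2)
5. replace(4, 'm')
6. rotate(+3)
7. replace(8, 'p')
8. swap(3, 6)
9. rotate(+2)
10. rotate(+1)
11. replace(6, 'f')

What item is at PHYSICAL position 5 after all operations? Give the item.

Answer: F

Derivation:
After op 1 (replace(2, 'f')): offset=0, physical=[A,B,f,D,E,F,G,H,I], logical=[A,B,f,D,E,F,G,H,I]
After op 2 (swap(2, 3)): offset=0, physical=[A,B,D,f,E,F,G,H,I], logical=[A,B,D,f,E,F,G,H,I]
After op 3 (rotate(+2)): offset=2, physical=[A,B,D,f,E,F,G,H,I], logical=[D,f,E,F,G,H,I,A,B]
After op 4 (rotate(+2)): offset=4, physical=[A,B,D,f,E,F,G,H,I], logical=[E,F,G,H,I,A,B,D,f]
After op 5 (replace(4, 'm')): offset=4, physical=[A,B,D,f,E,F,G,H,m], logical=[E,F,G,H,m,A,B,D,f]
After op 6 (rotate(+3)): offset=7, physical=[A,B,D,f,E,F,G,H,m], logical=[H,m,A,B,D,f,E,F,G]
After op 7 (replace(8, 'p')): offset=7, physical=[A,B,D,f,E,F,p,H,m], logical=[H,m,A,B,D,f,E,F,p]
After op 8 (swap(3, 6)): offset=7, physical=[A,E,D,f,B,F,p,H,m], logical=[H,m,A,E,D,f,B,F,p]
After op 9 (rotate(+2)): offset=0, physical=[A,E,D,f,B,F,p,H,m], logical=[A,E,D,f,B,F,p,H,m]
After op 10 (rotate(+1)): offset=1, physical=[A,E,D,f,B,F,p,H,m], logical=[E,D,f,B,F,p,H,m,A]
After op 11 (replace(6, 'f')): offset=1, physical=[A,E,D,f,B,F,p,f,m], logical=[E,D,f,B,F,p,f,m,A]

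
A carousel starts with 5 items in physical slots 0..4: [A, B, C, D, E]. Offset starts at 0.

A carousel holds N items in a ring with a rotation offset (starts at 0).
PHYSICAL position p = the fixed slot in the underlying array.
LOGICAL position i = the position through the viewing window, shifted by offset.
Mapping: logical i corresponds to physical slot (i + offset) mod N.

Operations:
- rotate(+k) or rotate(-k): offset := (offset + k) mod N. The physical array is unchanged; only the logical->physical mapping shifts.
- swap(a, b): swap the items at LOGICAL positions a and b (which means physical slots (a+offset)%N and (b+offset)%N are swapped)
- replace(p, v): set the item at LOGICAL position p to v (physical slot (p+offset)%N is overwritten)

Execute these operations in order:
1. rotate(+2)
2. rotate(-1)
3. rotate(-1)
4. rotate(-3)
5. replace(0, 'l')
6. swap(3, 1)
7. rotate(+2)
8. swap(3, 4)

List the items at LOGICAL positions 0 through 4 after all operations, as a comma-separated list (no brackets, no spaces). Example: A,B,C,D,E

Answer: E,D,B,A,l

Derivation:
After op 1 (rotate(+2)): offset=2, physical=[A,B,C,D,E], logical=[C,D,E,A,B]
After op 2 (rotate(-1)): offset=1, physical=[A,B,C,D,E], logical=[B,C,D,E,A]
After op 3 (rotate(-1)): offset=0, physical=[A,B,C,D,E], logical=[A,B,C,D,E]
After op 4 (rotate(-3)): offset=2, physical=[A,B,C,D,E], logical=[C,D,E,A,B]
After op 5 (replace(0, 'l')): offset=2, physical=[A,B,l,D,E], logical=[l,D,E,A,B]
After op 6 (swap(3, 1)): offset=2, physical=[D,B,l,A,E], logical=[l,A,E,D,B]
After op 7 (rotate(+2)): offset=4, physical=[D,B,l,A,E], logical=[E,D,B,l,A]
After op 8 (swap(3, 4)): offset=4, physical=[D,B,A,l,E], logical=[E,D,B,A,l]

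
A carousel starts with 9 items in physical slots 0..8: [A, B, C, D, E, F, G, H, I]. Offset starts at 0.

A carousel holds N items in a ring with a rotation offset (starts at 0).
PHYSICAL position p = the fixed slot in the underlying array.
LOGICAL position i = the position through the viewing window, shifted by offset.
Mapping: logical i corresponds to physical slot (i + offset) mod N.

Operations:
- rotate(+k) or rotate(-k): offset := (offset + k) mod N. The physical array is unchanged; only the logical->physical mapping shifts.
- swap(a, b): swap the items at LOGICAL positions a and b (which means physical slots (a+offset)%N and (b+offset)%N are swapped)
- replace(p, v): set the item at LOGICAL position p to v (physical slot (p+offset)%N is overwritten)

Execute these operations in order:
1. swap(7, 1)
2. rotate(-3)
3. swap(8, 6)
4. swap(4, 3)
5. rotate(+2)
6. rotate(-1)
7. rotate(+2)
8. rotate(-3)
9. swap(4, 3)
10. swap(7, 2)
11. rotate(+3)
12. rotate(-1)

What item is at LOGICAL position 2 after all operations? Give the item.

After op 1 (swap(7, 1)): offset=0, physical=[A,H,C,D,E,F,G,B,I], logical=[A,H,C,D,E,F,G,B,I]
After op 2 (rotate(-3)): offset=6, physical=[A,H,C,D,E,F,G,B,I], logical=[G,B,I,A,H,C,D,E,F]
After op 3 (swap(8, 6)): offset=6, physical=[A,H,C,F,E,D,G,B,I], logical=[G,B,I,A,H,C,F,E,D]
After op 4 (swap(4, 3)): offset=6, physical=[H,A,C,F,E,D,G,B,I], logical=[G,B,I,H,A,C,F,E,D]
After op 5 (rotate(+2)): offset=8, physical=[H,A,C,F,E,D,G,B,I], logical=[I,H,A,C,F,E,D,G,B]
After op 6 (rotate(-1)): offset=7, physical=[H,A,C,F,E,D,G,B,I], logical=[B,I,H,A,C,F,E,D,G]
After op 7 (rotate(+2)): offset=0, physical=[H,A,C,F,E,D,G,B,I], logical=[H,A,C,F,E,D,G,B,I]
After op 8 (rotate(-3)): offset=6, physical=[H,A,C,F,E,D,G,B,I], logical=[G,B,I,H,A,C,F,E,D]
After op 9 (swap(4, 3)): offset=6, physical=[A,H,C,F,E,D,G,B,I], logical=[G,B,I,A,H,C,F,E,D]
After op 10 (swap(7, 2)): offset=6, physical=[A,H,C,F,I,D,G,B,E], logical=[G,B,E,A,H,C,F,I,D]
After op 11 (rotate(+3)): offset=0, physical=[A,H,C,F,I,D,G,B,E], logical=[A,H,C,F,I,D,G,B,E]
After op 12 (rotate(-1)): offset=8, physical=[A,H,C,F,I,D,G,B,E], logical=[E,A,H,C,F,I,D,G,B]

Answer: H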